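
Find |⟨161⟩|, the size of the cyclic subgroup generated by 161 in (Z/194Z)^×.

Since 161 ∈ (Z/194Z)^×, its order divides φ(194) = φ(2)·φ(97) = 1·96 = 96 = 2^5 · 3.
Divisors of 96: 1, 2, 3, 4, 6, 8, 12, 16, 24, 32, 48, 96.
Compute 161^d (mod 194) for the divisors d until we hit 1:
161^1 ≡ 161
161^2 ≡ 119
161^3 ≡ 147
161^4 ≡ 193
161^6 ≡ 75
161^8 ≡ 1
So ord_194(161) = 8.

8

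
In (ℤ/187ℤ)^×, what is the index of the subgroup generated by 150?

2

The order of 150 must divide φ(187) = φ(11·17) = (11−1)·(17−1) = 10·16 = 160 = 2^5 · 5.
Divisors of 160: 1, 2, 4, 5, 8, 10, 16, 20, 32, 40, 80, 160.
Test each divisor d:
150^1 ≡ 150 (mod 187)
150^2 ≡ 60 (mod 187)
150^4 ≡ 47 (mod 187)
150^5 ≡ 131 (mod 187)
150^8 ≡ 152 (mod 187)
150^10 ≡ 144 (mod 187)
150^16 ≡ 103 (mod 187)
150^20 ≡ 166 (mod 187)
150^32 ≡ 137 (mod 187)
150^40 ≡ 67 (mod 187)
150^80 ≡ 1 (mod 187) ✓
Thus |⟨150⟩| = ord(150) = 80.
[(Z/187Z)^× : ⟨150⟩] = 160/80 = 2.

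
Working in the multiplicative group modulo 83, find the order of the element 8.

82

Since 8 ∈ (Z/83Z)^×, its order divides φ(83) = 83 − 1 = 82 = 2 · 41.
Divisors of 82: 1, 2, 41, 82.
Test each divisor d:
8^1 ≡ 8 (mod 83)
8^2 ≡ 64 (mod 83)
8^41 ≡ 82 (mod 83)
8^82 ≡ 1 (mod 83) ✓
So ord_83(8) = 82.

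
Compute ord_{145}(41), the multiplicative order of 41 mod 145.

4

By Lagrange's theorem, ord_145(41) divides φ(145) = φ(5·29) = (5−1)·(29−1) = 4·28 = 112 = 2^4 · 7.
Divisors of 112: 1, 2, 4, 7, 8, 14, 16, 28, 56, 112.
Evaluate successive powers at the divisors of 112:
41^1 ≡ 41
41^2 ≡ 86
41^4 ≡ 1
So ord_145(41) = 4.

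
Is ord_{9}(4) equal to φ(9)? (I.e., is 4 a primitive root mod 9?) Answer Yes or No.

No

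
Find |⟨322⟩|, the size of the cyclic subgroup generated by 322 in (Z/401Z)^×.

400

By Lagrange's theorem, ord_401(322) divides φ(401) = 401 − 1 = 400 = 2^4 · 5^2.
Divisors of 400: 1, 2, 4, 5, 8, 10, 16, 20, 25, 40, 50, 80, 100, 200, 400.
Test each divisor d:
322^1 ≡ 322
322^2 ≡ 226
322^4 ≡ 149
322^5 ≡ 259
322^8 ≡ 146
322^10 ≡ 114
322^16 ≡ 63
322^20 ≡ 164
322^25 ≡ 371
322^40 ≡ 29
322^50 ≡ 98
322^80 ≡ 39
322^100 ≡ 381
322^200 ≡ 400
322^400 ≡ 1
Therefore the multiplicative order of 322 modulo 401 is 400.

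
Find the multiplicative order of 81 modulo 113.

28

By Lagrange's theorem, ord_113(81) divides φ(113) = 113 − 1 = 112 = 2^4 · 7.
Divisors of 112: 1, 2, 4, 7, 8, 14, 16, 28, 56, 112.
Evaluate successive powers at the divisors of 112:
81^1 ≡ 81
81^2 ≡ 7
81^4 ≡ 49
81^7 ≡ 98
81^8 ≡ 28
81^14 ≡ 112
81^16 ≡ 106
81^28 ≡ 1
The smallest such exponent is 28, so the order of 81 is 28.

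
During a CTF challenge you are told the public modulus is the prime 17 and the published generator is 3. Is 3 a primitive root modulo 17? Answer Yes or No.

φ(17) = 17 − 1 = 16 = 2^4.
3 is a primitive root mod 17 iff 3^(φ(17)/q) ≢ 1 for every prime q | φ(17), i.e. q ∈ {2}.
3^8 ≡ 16 (mod 17)  [q = 2: ≢ 1 ✓]
None equal 1, so ord_17(3) = 16: 3 is a primitive root.

Yes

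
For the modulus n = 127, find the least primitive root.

φ(127) = 127 − 1 = 126 = 2 · 3^2 · 7.
Test candidates g = 2, 3, … against the prime factors q ∈ {2, 3, 7} of φ(127): g is a generator iff g^(126/q) ≢ 1 for every such q.
g = 2: 2^63 ≡ 1 — hits 1, so not a primitive root.
g = 3: 3^63 ≡ 126; 3^42 ≡ 107; 3^18 ≡ 4 — none is 1, so 3 is a primitive root.
So 3 is the smallest generator of (Z/127Z)^×.

3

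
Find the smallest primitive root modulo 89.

3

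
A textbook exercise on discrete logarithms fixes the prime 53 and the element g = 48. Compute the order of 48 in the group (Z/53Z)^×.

52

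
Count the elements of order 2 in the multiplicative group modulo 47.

1

φ(47) = 47 − 1 = 46 = 2 · 23.
(Z/47Z)^× is cyclic (|G| = 46); a cyclic group of order m has exactly φ(d) elements of each order d | m, and none otherwise.
2 | 46, and φ(2) = 2 − 1 = 1.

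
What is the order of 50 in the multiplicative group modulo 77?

The order of 50 must divide φ(77) = φ(7·11) = (7−1)·(11−1) = 6·10 = 60 = 2^2 · 3 · 5.
Divisors of 60: 1, 2, 3, 4, 5, 6, 10, 12, 15, 20, 30, 60.
Evaluate successive powers at the divisors of 60:
50^1 ≡ 50 (mod 77)
50^2 ≡ 36 (mod 77)
50^3 ≡ 29 (mod 77)
50^4 ≡ 64 (mod 77)
50^5 ≡ 43 (mod 77)
50^6 ≡ 71 (mod 77)
50^10 ≡ 1 (mod 77) ✓
Therefore the multiplicative order of 50 modulo 77 is 10.

10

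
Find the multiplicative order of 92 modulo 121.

55

The order of 92 must divide φ(121) = φ(11^2) = 11·(11−1) = 110 = 2 · 5 · 11.
Divisors of 110: 1, 2, 5, 10, 11, 22, 55, 110.
Compute 92^d (mod 121) for the divisors d until we hit 1:
92^1 ≡ 92 (mod 121)
92^2 ≡ 115 (mod 121)
92^5 ≡ 45 (mod 121)
92^10 ≡ 89 (mod 121)
92^11 ≡ 81 (mod 121)
92^22 ≡ 27 (mod 121)
92^55 ≡ 1 (mod 121) ✓
Hence ord(92) = 55.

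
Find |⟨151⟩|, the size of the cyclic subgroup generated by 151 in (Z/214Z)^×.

ord(151) | φ(214) = φ(2)·φ(107) = 1·106 = 106 = 2 · 53.
Divisors of 106: 1, 2, 53, 106.
Test each divisor d:
151^1 ≡ 151
151^2 ≡ 117
151^53 ≡ 1
Therefore the multiplicative order of 151 modulo 214 is 53.

53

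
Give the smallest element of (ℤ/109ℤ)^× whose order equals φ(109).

6

φ(109) = 109 − 1 = 108 = 2^2 · 3^3.
g is a primitive root iff g^(108/q) ≢ 1 (mod 109) for each prime q ∈ {2, 3}.
g = 2: 2^54 ≡ 108; 2^36 ≡ 1 — hits 1, so not a primitive root.
g = 3: 3^54 ≡ 1 — hits 1, so not a primitive root.
g = 4: 4^54 ≡ 1 — hits 1, so not a primitive root.
g = 5: 5^54 ≡ 1 — hits 1, so not a primitive root.
g = 6: 6^54 ≡ 108; 6^36 ≡ 63 — none is 1, so 6 is a primitive root.
Hence the least primitive root of 109 is 6.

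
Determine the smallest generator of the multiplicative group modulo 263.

5

φ(263) = 263 − 1 = 262 = 2 · 131.
Test candidates g = 2, 3, … against the prime factors q ∈ {2, 131} of φ(263): g is a generator iff g^(262/q) ≢ 1 for every such q.
g = 2: 2^131 ≡ 1 — hits 1, so not a primitive root.
g = 3: 3^131 ≡ 1 — hits 1, so not a primitive root.
g = 4: 4^131 ≡ 1 — hits 1, so not a primitive root.
g = 5: 5^131 ≡ 262; 5^2 ≡ 25 — none is 1, so 5 is a primitive root.
So 5 is the smallest generator of (Z/263Z)^×.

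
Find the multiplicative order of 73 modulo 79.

39

The order of 73 must divide φ(79) = 79 − 1 = 78 = 2 · 3 · 13.
Divisors of 78: 1, 2, 3, 6, 13, 26, 39, 78.
Check 73^d mod 79 for each divisor in increasing order:
73^1 ≡ 73
73^2 ≡ 36
73^3 ≡ 21
73^6 ≡ 46
73^13 ≡ 23
73^26 ≡ 55
73^39 ≡ 1
The smallest such exponent is 39, so the order of 73 is 39.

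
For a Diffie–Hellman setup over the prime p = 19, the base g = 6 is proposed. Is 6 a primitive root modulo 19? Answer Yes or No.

No

φ(19) = 19 − 1 = 18 = 2 · 3^2.
Test 6^(18/q) mod 19 for each prime factor q of 18:
6^9 ≡ 1 (mod 19)  [q = 2: ≡ 1 ✗]
6^6 ≡ 11 (mod 19)  [q = 3: ≢ 1 ✓]
Since 6^9 ≡ 1, the order of 6 divides 9 < 18, so 6 is not a primitive root.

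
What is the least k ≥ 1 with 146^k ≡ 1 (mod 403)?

By Lagrange's theorem, ord_403(146) divides φ(403) = φ(13·31) = (13−1)·(31−1) = 12·30 = 360 = 2^3 · 3^2 · 5.
Divisors of 360: 1, 2, 3, 4, 5, 6, 8, 9, 10, 12, 15, 18, 20, 24, 30, 36, 40, 45, 60, 72, 90, 120, 180, 360.
Compute 146^d (mod 403) for the divisors d until we hit 1:
146^1 ≡ 146 (mod 403)
146^2 ≡ 360 (mod 403)
146^3 ≡ 170 (mod 403)
146^4 ≡ 237 (mod 403)
146^5 ≡ 347 (mod 403)
146^6 ≡ 287 (mod 403)
146^8 ≡ 152 (mod 403)
146^9 ≡ 27 (mod 403)
146^10 ≡ 315 (mod 403)
146^12 ≡ 157 (mod 403)
146^15 ≡ 92 (mod 403)
146^18 ≡ 326 (mod 403)
146^20 ≡ 87 (mod 403)
146^24 ≡ 66 (mod 403)
146^30 ≡ 1 (mod 403) ✓
So ord_403(146) = 30.

30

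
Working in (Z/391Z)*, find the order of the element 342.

88

Since 342 ∈ (Z/391Z)^×, its order divides φ(391) = φ(17·23) = (17−1)·(23−1) = 16·22 = 352 = 2^5 · 11.
Divisors of 352: 1, 2, 4, 8, 11, 16, 22, 32, 44, 88, 176, 352.
Test each divisor d:
342^1 ≡ 342
342^2 ≡ 55
342^4 ≡ 288
342^8 ≡ 52
342^11 ≡ 229
342^16 ≡ 358
342^22 ≡ 47
342^32 ≡ 307
342^44 ≡ 254
342^88 ≡ 1
The smallest such exponent is 88, so the order of 342 is 88.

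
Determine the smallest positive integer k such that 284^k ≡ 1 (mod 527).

By Lagrange's theorem, ord_527(284) divides φ(527) = φ(17·31) = (17−1)·(31−1) = 16·30 = 480 = 2^5 · 3 · 5.
Divisors of 480: 1, 2, 3, 4, 5, 6, 8, 10, 12, 15, 16, 20, 24, 30, 32, 40, 48, 60, 80, 96, 120, 160, 240, 480.
Evaluate successive powers at the divisors of 480:
284^1 ≡ 284 (mod 527)
284^2 ≡ 25 (mod 527)
284^3 ≡ 249 (mod 527)
284^4 ≡ 98 (mod 527)
284^5 ≡ 428 (mod 527)
284^6 ≡ 342 (mod 527)
284^8 ≡ 118 (mod 527)
284^10 ≡ 315 (mod 527)
284^12 ≡ 497 (mod 527)
284^15 ≡ 435 (mod 527)
284^16 ≡ 222 (mod 527)
284^20 ≡ 149 (mod 527)
284^24 ≡ 373 (mod 527)
284^30 ≡ 32 (mod 527)
284^32 ≡ 273 (mod 527)
284^40 ≡ 67 (mod 527)
284^48 ≡ 1 (mod 527) ✓
The smallest such exponent is 48, so the order of 284 is 48.

48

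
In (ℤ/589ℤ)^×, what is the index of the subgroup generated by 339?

6

ord(339) | φ(589) = φ(19·31) = (19−1)·(31−1) = 18·30 = 540 = 2^2 · 3^3 · 5.
Divisors of 540: 1, 2, 3, 4, 5, 6, 9, 10, 12, 15, 18, 20, 27, 30, 36, 45, 54, 60, 90, 108, 135, 180, 270, 540.
Test each divisor d:
339^1 ≡ 339 (mod 589)
339^2 ≡ 66 (mod 589)
339^3 ≡ 581 (mod 589)
339^4 ≡ 233 (mod 589)
339^5 ≡ 61 (mod 589)
339^6 ≡ 64 (mod 589)
339^9 ≡ 77 (mod 589)
339^10 ≡ 187 (mod 589)
339^12 ≡ 562 (mod 589)
339^15 ≡ 216 (mod 589)
339^18 ≡ 39 (mod 589)
339^20 ≡ 218 (mod 589)
339^27 ≡ 58 (mod 589)
339^30 ≡ 125 (mod 589)
339^36 ≡ 343 (mod 589)
339^45 ≡ 495 (mod 589)
339^54 ≡ 419 (mod 589)
339^60 ≡ 311 (mod 589)
339^90 ≡ 1 (mod 589) ✓
The order of 339 is 90, so the subgroup it generates has 90 elements.
[(Z/589Z)^× : ⟨339⟩] = 540/90 = 6.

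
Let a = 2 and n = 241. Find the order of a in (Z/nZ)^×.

24

ord(2) | φ(241) = 241 − 1 = 240 = 2^4 · 3 · 5.
Divisors of 240: 1, 2, 3, 4, 5, 6, 8, 10, 12, 15, 16, 20, 24, 30, 40, 48, 60, 80, 120, 240.
Evaluate successive powers at the divisors of 240:
2^1 ≡ 2 (mod 241)
2^2 ≡ 4 (mod 241)
2^3 ≡ 8 (mod 241)
2^4 ≡ 16 (mod 241)
2^5 ≡ 32 (mod 241)
2^6 ≡ 64 (mod 241)
2^8 ≡ 15 (mod 241)
2^10 ≡ 60 (mod 241)
2^12 ≡ 240 (mod 241)
2^15 ≡ 233 (mod 241)
2^16 ≡ 225 (mod 241)
2^20 ≡ 226 (mod 241)
2^24 ≡ 1 (mod 241) ✓
Hence ord(2) = 24.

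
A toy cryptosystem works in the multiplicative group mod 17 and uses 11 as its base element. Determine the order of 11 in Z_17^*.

ord(11) | φ(17) = 17 − 1 = 16 = 2^4.
Divisors of 16: 1, 2, 4, 8, 16.
Check 11^d mod 17 for each divisor in increasing order:
11^1 ≡ 11
11^2 ≡ 2
11^4 ≡ 4
11^8 ≡ 16
11^16 ≡ 1
The smallest such exponent is 16, so the order of 11 is 16.

16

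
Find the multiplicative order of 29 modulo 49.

7

By Lagrange's theorem, ord_49(29) divides φ(49) = φ(7^2) = 7·(7−1) = 42 = 2 · 3 · 7.
Divisors of 42: 1, 2, 3, 6, 7, 14, 21, 42.
Check 29^d mod 49 for each divisor in increasing order:
29^1 ≡ 29 (mod 49)
29^2 ≡ 8 (mod 49)
29^3 ≡ 36 (mod 49)
29^6 ≡ 22 (mod 49)
29^7 ≡ 1 (mod 49) ✓
So ord_49(29) = 7.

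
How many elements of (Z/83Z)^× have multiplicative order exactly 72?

0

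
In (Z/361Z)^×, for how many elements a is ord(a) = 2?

φ(361) = φ(19^2) = 19·(19−1) = 342 = 2 · 3^2 · 19.
In a cyclic group of order 342, there are φ(d) elements of order d for each divisor d of 342, and zero for non-divisors.
2 | 342, and φ(2) = 2 − 1 = 1.

1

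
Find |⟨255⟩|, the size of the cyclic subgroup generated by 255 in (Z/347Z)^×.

173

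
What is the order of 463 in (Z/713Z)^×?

110

The order of 463 must divide φ(713) = φ(23·31) = (23−1)·(31−1) = 22·30 = 660 = 2^2 · 3 · 5 · 11.
Divisors of 660: 1, 2, 3, 4, 5, 6, 10, 11, 12, 15, 20, 22, 30, 33, 44, 55, 60, 66, 110, 132, 165, 220, 330, 660.
Evaluate successive powers at the divisors of 660:
463^1 ≡ 463
463^2 ≡ 469
463^3 ≡ 395
463^4 ≡ 357
463^5 ≡ 588
463^6 ≡ 591
463^10 ≡ 652
463^11 ≡ 277
463^12 ≡ 624
463^15 ≡ 495
463^20 ≡ 156
463^22 ≡ 438
463^30 ≡ 466
463^33 ≡ 116
463^44 ≡ 47
463^55 ≡ 185
463^60 ≡ 404
463^66 ≡ 622
463^110 ≡ 1
Hence ord(463) = 110.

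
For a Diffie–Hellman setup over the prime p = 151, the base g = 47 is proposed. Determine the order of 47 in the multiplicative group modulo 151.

By Lagrange's theorem, ord_151(47) divides φ(151) = 151 − 1 = 150 = 2 · 3 · 5^2.
Divisors of 150: 1, 2, 3, 5, 6, 10, 15, 25, 30, 50, 75, 150.
Check 47^d mod 151 for each divisor in increasing order:
47^1 ≡ 47 (mod 151)
47^2 ≡ 95 (mod 151)
47^3 ≡ 86 (mod 151)
47^5 ≡ 16 (mod 151)
47^6 ≡ 148 (mod 151)
47^10 ≡ 105 (mod 151)
47^15 ≡ 19 (mod 151)
47^25 ≡ 32 (mod 151)
47^30 ≡ 59 (mod 151)
47^50 ≡ 118 (mod 151)
47^75 ≡ 1 (mod 151) ✓
Hence ord(47) = 75.

75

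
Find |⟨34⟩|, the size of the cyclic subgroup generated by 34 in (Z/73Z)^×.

ord(34) | φ(73) = 73 − 1 = 72 = 2^3 · 3^2.
Divisors of 72: 1, 2, 3, 4, 6, 8, 9, 12, 18, 24, 36, 72.
Test each divisor d:
34^1 ≡ 34 (mod 73)
34^2 ≡ 61 (mod 73)
34^3 ≡ 30 (mod 73)
34^4 ≡ 71 (mod 73)
34^6 ≡ 24 (mod 73)
34^8 ≡ 4 (mod 73)
34^9 ≡ 63 (mod 73)
34^12 ≡ 65 (mod 73)
34^18 ≡ 27 (mod 73)
34^24 ≡ 64 (mod 73)
34^36 ≡ 72 (mod 73)
34^72 ≡ 1 (mod 73) ✓
Therefore the multiplicative order of 34 modulo 73 is 72.

72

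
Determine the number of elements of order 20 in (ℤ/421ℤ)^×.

8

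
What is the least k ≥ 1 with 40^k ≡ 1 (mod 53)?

26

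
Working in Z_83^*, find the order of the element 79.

82

Since 79 ∈ (Z/83Z)^×, its order divides φ(83) = 83 − 1 = 82 = 2 · 41.
Divisors of 82: 1, 2, 41, 82.
Evaluate successive powers at the divisors of 82:
79^1 ≡ 79 (mod 83)
79^2 ≡ 16 (mod 83)
79^41 ≡ 82 (mod 83)
79^82 ≡ 1 (mod 83) ✓
Hence ord(79) = 82.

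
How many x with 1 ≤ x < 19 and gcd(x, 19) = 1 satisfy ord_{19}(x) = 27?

0

φ(19) = 19 − 1 = 18 = 2 · 3^2.
Since (Z/19Z)^× is cyclic of order 18, the number of elements of order d is φ(d) when d | 18 and 0 otherwise.
Here 18 is not a multiple of 27, so there are no elements of order 27.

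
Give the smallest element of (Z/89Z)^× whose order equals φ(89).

3

φ(89) = 89 − 1 = 88 = 2^3 · 11.
g is a primitive root iff g^(88/q) ≢ 1 (mod 89) for each prime q ∈ {2, 11}.
g = 2: 2^44 ≡ 1 — hits 1, so not a primitive root.
g = 3: 3^44 ≡ 88; 3^8 ≡ 64 — none is 1, so 3 is a primitive root.
So 3 is the smallest generator of (Z/89Z)^×.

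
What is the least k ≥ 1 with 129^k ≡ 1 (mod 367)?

183

The order of 129 must divide φ(367) = 367 − 1 = 366 = 2 · 3 · 61.
Divisors of 366: 1, 2, 3, 6, 61, 122, 183, 366.
Evaluate successive powers at the divisors of 366:
129^1 ≡ 129 (mod 367)
129^2 ≡ 126 (mod 367)
129^3 ≡ 106 (mod 367)
129^6 ≡ 226 (mod 367)
129^61 ≡ 283 (mod 367)
129^122 ≡ 83 (mod 367)
129^183 ≡ 1 (mod 367) ✓
Hence ord(129) = 183.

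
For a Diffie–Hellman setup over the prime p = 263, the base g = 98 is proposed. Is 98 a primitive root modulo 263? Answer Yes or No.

No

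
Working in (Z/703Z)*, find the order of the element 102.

18

The order of 102 must divide φ(703) = φ(19·37) = (19−1)·(37−1) = 18·36 = 648 = 2^3 · 3^4.
Divisors of 648: 1, 2, 3, 4, 6, 8, 9, 12, 18, 24, 27, 36, 54, 72, 81, 108, 162, 216, 324, 648.
Check 102^d mod 703 for each divisor in increasing order:
102^1 ≡ 102
102^2 ≡ 562
102^3 ≡ 381
102^4 ≡ 197
102^6 ≡ 343
102^8 ≡ 144
102^9 ≡ 628
102^12 ≡ 248
102^18 ≡ 1
The smallest such exponent is 18, so the order of 102 is 18.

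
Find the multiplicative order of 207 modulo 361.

Since 207 ∈ (Z/361Z)^×, its order divides φ(361) = φ(19^2) = 19·(19−1) = 342 = 2 · 3^2 · 19.
Divisors of 342: 1, 2, 3, 6, 9, 18, 19, 38, 57, 114, 171, 342.
Compute 207^d (mod 361) for the divisors d until we hit 1:
207^1 ≡ 207 (mod 361)
207^2 ≡ 251 (mod 361)
207^3 ≡ 334 (mod 361)
207^6 ≡ 7 (mod 361)
207^9 ≡ 172 (mod 361)
207^18 ≡ 343 (mod 361)
207^19 ≡ 245 (mod 361)
207^38 ≡ 99 (mod 361)
207^57 ≡ 68 (mod 361)
207^114 ≡ 292 (mod 361)
207^171 ≡ 1 (mod 361) ✓
Hence ord(207) = 171.

171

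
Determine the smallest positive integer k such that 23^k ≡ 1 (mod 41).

10

By Lagrange's theorem, ord_41(23) divides φ(41) = 41 − 1 = 40 = 2^3 · 5.
Divisors of 40: 1, 2, 4, 5, 8, 10, 20, 40.
Compute 23^d (mod 41) for the divisors d until we hit 1:
23^1 ≡ 23
23^2 ≡ 37
23^4 ≡ 16
23^5 ≡ 40
23^8 ≡ 10
23^10 ≡ 1
Therefore the multiplicative order of 23 modulo 41 is 10.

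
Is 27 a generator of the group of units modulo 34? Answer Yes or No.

Yes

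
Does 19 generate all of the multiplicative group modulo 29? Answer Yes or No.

Yes

φ(29) = 29 − 1 = 28 = 2^2 · 7.
It suffices to check that the order of 19 is not a proper divisor of 28: compute 19^(28/q) for q ∈ {2, 7}.
19^14 ≡ 28 (mod 29)  [q = 2: ≢ 1 ✓]
19^4 ≡ 24 (mod 29)  [q = 7: ≢ 1 ✓]
Every test exponent gives a nontrivial residue, hence 19 generates the full group.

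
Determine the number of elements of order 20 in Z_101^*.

8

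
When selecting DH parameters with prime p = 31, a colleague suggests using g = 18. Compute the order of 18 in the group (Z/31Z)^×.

By Lagrange's theorem, ord_31(18) divides φ(31) = 31 − 1 = 30 = 2 · 3 · 5.
Divisors of 30: 1, 2, 3, 5, 6, 10, 15, 30.
Test each divisor d:
18^1 ≡ 18 (mod 31)
18^2 ≡ 14 (mod 31)
18^3 ≡ 4 (mod 31)
18^5 ≡ 25 (mod 31)
18^6 ≡ 16 (mod 31)
18^10 ≡ 5 (mod 31)
18^15 ≡ 1 (mod 31) ✓
Hence ord(18) = 15.

15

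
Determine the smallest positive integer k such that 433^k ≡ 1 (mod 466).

116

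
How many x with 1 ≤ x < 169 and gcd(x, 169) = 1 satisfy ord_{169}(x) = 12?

φ(169) = φ(13^2) = 13·(13−1) = 156 = 2^2 · 3 · 13.
In a cyclic group of order 156, there are φ(d) elements of order d for each divisor d of 156, and zero for non-divisors.
12 = 2^2 · 3 divides 156, and φ(12) = 4.

4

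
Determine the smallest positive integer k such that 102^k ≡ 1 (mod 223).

222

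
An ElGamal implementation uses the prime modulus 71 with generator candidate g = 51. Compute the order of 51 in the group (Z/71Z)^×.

The order of 51 must divide φ(71) = 71 − 1 = 70 = 2 · 5 · 7.
Divisors of 70: 1, 2, 5, 7, 10, 14, 35, 70.
Compute 51^d (mod 71) for the divisors d until we hit 1:
51^1 ≡ 51
51^2 ≡ 45
51^5 ≡ 41
51^7 ≡ 70
51^10 ≡ 48
51^14 ≡ 1
Hence ord(51) = 14.

14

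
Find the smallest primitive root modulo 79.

φ(79) = 79 − 1 = 78 = 2 · 3 · 13.
Test candidates g = 2, 3, … against the prime factors q ∈ {2, 3, 13} of φ(79): g is a generator iff g^(78/q) ≢ 1 for every such q.
g = 2: 2^39 ≡ 1 — hits 1, so not a primitive root.
g = 3: 3^39 ≡ 78; 3^26 ≡ 23; 3^6 ≡ 18 — none is 1, so 3 is a primitive root.
So 3 is the smallest generator of (Z/79Z)^×.

3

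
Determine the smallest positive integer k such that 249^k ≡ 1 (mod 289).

16

The order of 249 must divide φ(289) = φ(17^2) = 17·(17−1) = 272 = 2^4 · 17.
Divisors of 272: 1, 2, 4, 8, 16, 17, 34, 68, 136, 272.
Evaluate successive powers at the divisors of 272:
249^1 ≡ 249 (mod 289)
249^2 ≡ 155 (mod 289)
249^4 ≡ 38 (mod 289)
249^8 ≡ 288 (mod 289)
249^16 ≡ 1 (mod 289) ✓
Hence ord(249) = 16.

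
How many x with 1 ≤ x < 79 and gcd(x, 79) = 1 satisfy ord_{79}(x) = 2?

1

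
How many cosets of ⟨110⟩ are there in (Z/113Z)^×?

By Lagrange's theorem, ord_113(110) divides φ(113) = 113 − 1 = 112 = 2^4 · 7.
Divisors of 112: 1, 2, 4, 7, 8, 14, 16, 28, 56, 112.
Test each divisor d:
110^1 ≡ 110 (mod 113)
110^2 ≡ 9 (mod 113)
110^4 ≡ 81 (mod 113)
110^7 ≡ 73 (mod 113)
110^8 ≡ 7 (mod 113)
110^14 ≡ 18 (mod 113)
110^16 ≡ 49 (mod 113)
110^28 ≡ 98 (mod 113)
110^56 ≡ 112 (mod 113)
110^112 ≡ 1 (mod 113) ✓
So ord_113(110) = 112, hence |⟨110⟩| = 112.
Index = |(Z/113Z)^×| / |⟨110⟩| = 112 / 112 = 1.

1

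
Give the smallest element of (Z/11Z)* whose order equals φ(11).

2

φ(11) = 11 − 1 = 10 = 2 · 5.
g is a primitive root iff g^(10/q) ≢ 1 (mod 11) for each prime q ∈ {2, 5}.
g = 2: 2^5 ≡ 10; 2^2 ≡ 4 — none is 1, so 2 is a primitive root.
Hence the least primitive root of 11 is 2.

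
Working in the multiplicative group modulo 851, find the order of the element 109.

The order of 109 must divide φ(851) = φ(23·37) = (23−1)·(37−1) = 22·36 = 792 = 2^3 · 3^2 · 11.
Divisors of 792: 1, 2, 3, 4, 6, 8, 9, 11, 12, 18, 22, 24, 33, 36, 44, 66, 72, 88, 99, 132, 198, 264, 396, 792.
Check 109^d mod 851 for each divisor in increasing order:
109^1 ≡ 109
109^2 ≡ 818
109^3 ≡ 658
109^4 ≡ 238
109^6 ≡ 656
109^8 ≡ 478
109^9 ≡ 191
109^11 ≡ 505
109^12 ≡ 581
109^18 ≡ 739
109^22 ≡ 576
109^24 ≡ 565
109^33 ≡ 689
109^36 ≡ 630
109^44 ≡ 737
109^66 ≡ 714
109^72 ≡ 334
109^88 ≡ 231
109^99 ≡ 68
109^132 ≡ 47
109^198 ≡ 369
109^264 ≡ 507
109^396 ≡ 1
Hence ord(109) = 396.

396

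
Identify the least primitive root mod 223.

3

φ(223) = 223 − 1 = 222 = 2 · 3 · 37.
Test candidates g = 2, 3, … against the prime factors q ∈ {2, 3, 37} of φ(223): g is a generator iff g^(222/q) ≢ 1 for every such q.
g = 2: 2^111 ≡ 1 — hits 1, so not a primitive root.
g = 3: 3^111 ≡ 222; 3^74 ≡ 183; 3^6 ≡ 60 — none is 1, so 3 is a primitive root.
Hence the least primitive root of 223 is 3.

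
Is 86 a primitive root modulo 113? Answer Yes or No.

φ(113) = 113 − 1 = 112 = 2^4 · 7.
An element g generates (Z/113Z)^× iff g^(112/q) ≢ 1 (mod 113) for each prime q ∈ {2, 7}.
86^56 ≡ 112 (mod 113)  [q = 2: ≢ 1 ✓]
86^16 ≡ 16 (mod 113)  [q = 7: ≢ 1 ✓]
None equal 1, so ord_113(86) = 112: 86 is a primitive root.

Yes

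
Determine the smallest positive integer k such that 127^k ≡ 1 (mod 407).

90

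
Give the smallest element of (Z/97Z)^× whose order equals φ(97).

5

φ(97) = 97 − 1 = 96 = 2^5 · 3.
Test candidates g = 2, 3, … against the prime factors q ∈ {2, 3} of φ(97): g is a generator iff g^(96/q) ≢ 1 for every such q.
g = 2: 2^48 ≡ 1 — hits 1, so not a primitive root.
g = 3: 3^48 ≡ 1 — hits 1, so not a primitive root.
g = 4: 4^48 ≡ 1 — hits 1, so not a primitive root.
g = 5: 5^48 ≡ 96; 5^32 ≡ 35 — none is 1, so 5 is a primitive root.
The smallest primitive root modulo 97 is 5.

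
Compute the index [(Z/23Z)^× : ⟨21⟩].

1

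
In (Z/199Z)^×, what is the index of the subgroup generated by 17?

3

ord(17) | φ(199) = 199 − 1 = 198 = 2 · 3^2 · 11.
Divisors of 198: 1, 2, 3, 6, 9, 11, 18, 22, 33, 66, 99, 198.
Test each divisor d:
17^1 ≡ 17 (mod 199)
17^2 ≡ 90 (mod 199)
17^3 ≡ 137 (mod 199)
17^6 ≡ 63 (mod 199)
17^9 ≡ 74 (mod 199)
17^11 ≡ 93 (mod 199)
17^18 ≡ 103 (mod 199)
17^22 ≡ 92 (mod 199)
17^33 ≡ 198 (mod 199)
17^66 ≡ 1 (mod 199) ✓
The order of 17 is 66, so the subgroup it generates has 66 elements.
[(Z/199Z)^× : ⟨17⟩] = 198/66 = 3.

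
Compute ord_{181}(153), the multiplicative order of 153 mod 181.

180

By Lagrange's theorem, ord_181(153) divides φ(181) = 181 − 1 = 180 = 2^2 · 3^2 · 5.
Divisors of 180: 1, 2, 3, 4, 5, 6, 9, 10, 12, 15, 18, 20, 30, 36, 45, 60, 90, 180.
Evaluate successive powers at the divisors of 180:
153^1 ≡ 153 (mod 181)
153^2 ≡ 60 (mod 181)
153^3 ≡ 130 (mod 181)
153^4 ≡ 161 (mod 181)
153^5 ≡ 17 (mod 181)
153^6 ≡ 67 (mod 181)
153^9 ≡ 22 (mod 181)
153^10 ≡ 108 (mod 181)
153^12 ≡ 145 (mod 181)
153^15 ≡ 26 (mod 181)
153^18 ≡ 122 (mod 181)
153^20 ≡ 80 (mod 181)
153^30 ≡ 133 (mod 181)
153^36 ≡ 42 (mod 181)
153^45 ≡ 19 (mod 181)
153^60 ≡ 132 (mod 181)
153^90 ≡ 180 (mod 181)
153^180 ≡ 1 (mod 181) ✓
So ord_181(153) = 180.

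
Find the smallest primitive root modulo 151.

6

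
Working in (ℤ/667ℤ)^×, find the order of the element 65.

ord(65) | φ(667) = φ(23·29) = (23−1)·(29−1) = 22·28 = 616 = 2^3 · 7 · 11.
Divisors of 616: 1, 2, 4, 7, 8, 11, 14, 22, 28, 44, 56, 77, 88, 154, 308, 616.
Check 65^d mod 667 for each divisor in increasing order:
65^1 ≡ 65
65^2 ≡ 223
65^4 ≡ 371
65^7 ≡ 291
65^8 ≡ 239
65^11 ≡ 574
65^14 ≡ 639
65^22 ≡ 645
65^28 ≡ 117
65^44 ≡ 484
65^56 ≡ 349
65^77 ≡ 436
65^88 ≡ 139
65^154 ≡ 1
The smallest such exponent is 154, so the order of 65 is 154.

154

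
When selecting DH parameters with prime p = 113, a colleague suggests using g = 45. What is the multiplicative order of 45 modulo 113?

112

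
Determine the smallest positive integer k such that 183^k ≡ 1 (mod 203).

14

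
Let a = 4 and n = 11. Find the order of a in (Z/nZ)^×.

ord(4) | φ(11) = 11 − 1 = 10 = 2 · 5.
Divisors of 10: 1, 2, 5, 10.
Check 4^d mod 11 for each divisor in increasing order:
4^1 ≡ 4
4^2 ≡ 5
4^5 ≡ 1
Therefore the multiplicative order of 4 modulo 11 is 5.

5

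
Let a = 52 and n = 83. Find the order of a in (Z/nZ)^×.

82

By Lagrange's theorem, ord_83(52) divides φ(83) = 83 − 1 = 82 = 2 · 41.
Divisors of 82: 1, 2, 41, 82.
Evaluate successive powers at the divisors of 82:
52^1 ≡ 52 (mod 83)
52^2 ≡ 48 (mod 83)
52^41 ≡ 82 (mod 83)
52^82 ≡ 1 (mod 83) ✓
Therefore the multiplicative order of 52 modulo 83 is 82.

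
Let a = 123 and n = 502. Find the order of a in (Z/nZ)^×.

25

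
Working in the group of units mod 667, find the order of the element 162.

4

ord(162) | φ(667) = φ(23·29) = (23−1)·(29−1) = 22·28 = 616 = 2^3 · 7 · 11.
Divisors of 616: 1, 2, 4, 7, 8, 11, 14, 22, 28, 44, 56, 77, 88, 154, 308, 616.
Compute 162^d (mod 667) for the divisors d until we hit 1:
162^1 ≡ 162
162^2 ≡ 231
162^4 ≡ 1
The smallest such exponent is 4, so the order of 162 is 4.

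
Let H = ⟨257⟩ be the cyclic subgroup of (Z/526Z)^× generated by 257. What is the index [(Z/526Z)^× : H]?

ord(257) | φ(526) = φ(2)·φ(263) = 1·262 = 262 = 2 · 131.
Divisors of 262: 1, 2, 131, 262.
Evaluate successive powers at the divisors of 262:
257^1 ≡ 257 (mod 526)
257^2 ≡ 299 (mod 526)
257^131 ≡ 525 (mod 526)
257^262 ≡ 1 (mod 526) ✓
The order of 257 is 262, so the subgroup it generates has 262 elements.
Index = |(Z/526Z)^×| / |⟨257⟩| = 262 / 262 = 1.

1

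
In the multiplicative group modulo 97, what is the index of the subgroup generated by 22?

By Lagrange's theorem, ord_97(22) divides φ(97) = 97 − 1 = 96 = 2^5 · 3.
Divisors of 96: 1, 2, 3, 4, 6, 8, 12, 16, 24, 32, 48, 96.
Evaluate successive powers at the divisors of 96:
22^1 ≡ 22 (mod 97)
22^2 ≡ 96 (mod 97)
22^3 ≡ 75 (mod 97)
22^4 ≡ 1 (mod 97) ✓
Thus |⟨22⟩| = ord(22) = 4.
Index = |(Z/97Z)^×| / |⟨22⟩| = 96 / 4 = 24.

24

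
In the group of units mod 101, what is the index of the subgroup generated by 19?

4

Since 19 ∈ (Z/101Z)^×, its order divides φ(101) = 101 − 1 = 100 = 2^2 · 5^2.
Divisors of 100: 1, 2, 4, 5, 10, 20, 25, 50, 100.
Evaluate successive powers at the divisors of 100:
19^1 ≡ 19 (mod 101)
19^2 ≡ 58 (mod 101)
19^4 ≡ 31 (mod 101)
19^5 ≡ 84 (mod 101)
19^10 ≡ 87 (mod 101)
19^20 ≡ 95 (mod 101)
19^25 ≡ 1 (mod 101) ✓
So ord_101(19) = 25, hence |⟨19⟩| = 25.
The index is φ(101) / ord(19) = 100 / 25 = 4.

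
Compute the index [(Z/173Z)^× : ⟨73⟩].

ord(73) | φ(173) = 173 − 1 = 172 = 2^2 · 43.
Divisors of 172: 1, 2, 4, 43, 86, 172.
Test each divisor d:
73^1 ≡ 73 (mod 173)
73^2 ≡ 139 (mod 173)
73^4 ≡ 118 (mod 173)
73^43 ≡ 172 (mod 173)
73^86 ≡ 1 (mod 173) ✓
Thus |⟨73⟩| = ord(73) = 86.
[(Z/173Z)^× : ⟨73⟩] = 172/86 = 2.

2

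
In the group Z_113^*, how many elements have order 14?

6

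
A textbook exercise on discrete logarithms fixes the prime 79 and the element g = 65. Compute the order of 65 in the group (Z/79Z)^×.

13

Since 65 ∈ (Z/79Z)^×, its order divides φ(79) = 79 − 1 = 78 = 2 · 3 · 13.
Divisors of 78: 1, 2, 3, 6, 13, 26, 39, 78.
Check 65^d mod 79 for each divisor in increasing order:
65^1 ≡ 65
65^2 ≡ 38
65^3 ≡ 21
65^6 ≡ 46
65^13 ≡ 1
So ord_79(65) = 13.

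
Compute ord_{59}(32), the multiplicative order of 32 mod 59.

The order of 32 must divide φ(59) = 59 − 1 = 58 = 2 · 29.
Divisors of 58: 1, 2, 29, 58.
Check 32^d mod 59 for each divisor in increasing order:
32^1 ≡ 32
32^2 ≡ 21
32^29 ≡ 58
32^58 ≡ 1
Hence ord(32) = 58.

58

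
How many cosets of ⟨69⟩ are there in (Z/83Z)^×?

2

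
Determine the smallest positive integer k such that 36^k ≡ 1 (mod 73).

Since 36 ∈ (Z/73Z)^×, its order divides φ(73) = 73 − 1 = 72 = 2^3 · 3^2.
Divisors of 72: 1, 2, 3, 4, 6, 8, 9, 12, 18, 24, 36, 72.
Compute 36^d (mod 73) for the divisors d until we hit 1:
36^1 ≡ 36 (mod 73)
36^2 ≡ 55 (mod 73)
36^3 ≡ 9 (mod 73)
36^4 ≡ 32 (mod 73)
36^6 ≡ 8 (mod 73)
36^8 ≡ 2 (mod 73)
36^9 ≡ 72 (mod 73)
36^12 ≡ 64 (mod 73)
36^18 ≡ 1 (mod 73) ✓
Hence ord(36) = 18.

18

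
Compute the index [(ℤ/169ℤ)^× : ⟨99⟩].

ord(99) | φ(169) = φ(13^2) = 13·(13−1) = 156 = 2^2 · 3 · 13.
Divisors of 156: 1, 2, 3, 4, 6, 12, 13, 26, 39, 52, 78, 156.
Test each divisor d:
99^1 ≡ 99 (mod 169)
99^2 ≡ 168 (mod 169)
99^3 ≡ 70 (mod 169)
99^4 ≡ 1 (mod 169) ✓
The order of 99 is 4, so the subgroup it generates has 4 elements.
The index is φ(169) / ord(99) = 156 / 4 = 39.

39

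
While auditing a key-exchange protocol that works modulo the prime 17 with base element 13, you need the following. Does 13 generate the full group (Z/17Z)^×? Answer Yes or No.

No

φ(17) = 17 − 1 = 16 = 2^4.
13 is a primitive root mod 17 iff 13^(φ(17)/q) ≢ 1 for every prime q | φ(17), i.e. q ∈ {2}.
13^8 ≡ 1 (mod 17)  [q = 2: ≡ 1 ✗]
13^8 ≡ 1 shows ord(13) | 8, strictly less than φ(17); not a primitive root.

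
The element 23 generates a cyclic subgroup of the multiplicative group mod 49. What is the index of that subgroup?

ord(23) | φ(49) = φ(7^2) = 7·(7−1) = 42 = 2 · 3 · 7.
Divisors of 42: 1, 2, 3, 6, 7, 14, 21, 42.
Compute 23^d (mod 49) for the divisors d until we hit 1:
23^1 ≡ 23 (mod 49)
23^2 ≡ 39 (mod 49)
23^3 ≡ 15 (mod 49)
23^6 ≡ 29 (mod 49)
23^7 ≡ 30 (mod 49)
23^14 ≡ 18 (mod 49)
23^21 ≡ 1 (mod 49) ✓
So ord_49(23) = 21, hence |⟨23⟩| = 21.
Index = |(Z/49Z)^×| / |⟨23⟩| = 42 / 21 = 2.

2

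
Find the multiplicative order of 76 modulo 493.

By Lagrange's theorem, ord_493(76) divides φ(493) = φ(17·29) = (17−1)·(29−1) = 16·28 = 448 = 2^6 · 7.
Divisors of 448: 1, 2, 4, 7, 8, 14, 16, 28, 32, 56, 64, 112, 224, 448.
Check 76^d mod 493 for each divisor in increasing order:
76^1 ≡ 76 (mod 493)
76^2 ≡ 353 (mod 493)
76^4 ≡ 373 (mod 493)
76^7 ≡ 423 (mod 493)
76^8 ≡ 103 (mod 493)
76^14 ≡ 463 (mod 493)
76^16 ≡ 256 (mod 493)
76^28 ≡ 407 (mod 493)
76^32 ≡ 460 (mod 493)
76^56 ≡ 1 (mod 493) ✓
Hence ord(76) = 56.

56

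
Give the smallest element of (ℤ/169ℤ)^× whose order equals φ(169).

2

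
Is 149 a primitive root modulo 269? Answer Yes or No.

φ(269) = 269 − 1 = 268 = 2^2 · 67.
Test 149^(268/q) mod 269 for each prime factor q of 268:
149^134 ≡ 1 (mod 269)  [q = 2: ≡ 1 ✗]
149^4 ≡ 5 (mod 269)  [q = 67: ≢ 1 ✓]
149^134 ≡ 1 shows ord(149) | 134, strictly less than φ(269); not a primitive root.

No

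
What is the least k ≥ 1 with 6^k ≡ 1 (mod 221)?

48

By Lagrange's theorem, ord_221(6) divides φ(221) = φ(13·17) = (13−1)·(17−1) = 12·16 = 192 = 2^6 · 3.
Divisors of 192: 1, 2, 3, 4, 6, 8, 12, 16, 24, 32, 48, 64, 96, 192.
Check 6^d mod 221 for each divisor in increasing order:
6^1 ≡ 6
6^2 ≡ 36
6^3 ≡ 216
6^4 ≡ 191
6^6 ≡ 25
6^8 ≡ 16
6^12 ≡ 183
6^16 ≡ 35
6^24 ≡ 118
6^32 ≡ 120
6^48 ≡ 1
So ord_221(6) = 48.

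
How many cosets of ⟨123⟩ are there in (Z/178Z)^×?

Since 123 ∈ (Z/178Z)^×, its order divides φ(178) = φ(2)·φ(89) = 1·88 = 88 = 2^3 · 11.
Divisors of 88: 1, 2, 4, 8, 11, 22, 44, 88.
Check 123^d mod 178 for each divisor in increasing order:
123^1 ≡ 123
123^2 ≡ 177
123^4 ≡ 1
Thus |⟨123⟩| = ord(123) = 4.
The index is φ(178) / ord(123) = 88 / 4 = 22.

22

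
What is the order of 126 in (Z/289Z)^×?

Since 126 ∈ (Z/289Z)^×, its order divides φ(289) = φ(17^2) = 17·(17−1) = 272 = 2^4 · 17.
Divisors of 272: 1, 2, 4, 8, 16, 17, 34, 68, 136, 272.
Compute 126^d (mod 289) for the divisors d until we hit 1:
126^1 ≡ 126
126^2 ≡ 270
126^4 ≡ 72
126^8 ≡ 271
126^16 ≡ 35
126^17 ≡ 75
126^34 ≡ 134
126^68 ≡ 38
126^136 ≡ 288
126^272 ≡ 1
The smallest such exponent is 272, so the order of 126 is 272.

272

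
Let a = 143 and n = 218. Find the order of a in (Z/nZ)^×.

18

By Lagrange's theorem, ord_218(143) divides φ(218) = φ(2)·φ(109) = 1·108 = 108 = 2^2 · 3^3.
Divisors of 108: 1, 2, 3, 4, 6, 9, 12, 18, 27, 36, 54, 108.
Test each divisor d:
143^1 ≡ 143 (mod 218)
143^2 ≡ 175 (mod 218)
143^3 ≡ 173 (mod 218)
143^4 ≡ 105 (mod 218)
143^6 ≡ 63 (mod 218)
143^9 ≡ 217 (mod 218)
143^12 ≡ 45 (mod 218)
143^18 ≡ 1 (mod 218) ✓
The smallest such exponent is 18, so the order of 143 is 18.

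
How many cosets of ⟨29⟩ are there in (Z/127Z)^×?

1

ord(29) | φ(127) = 127 − 1 = 126 = 2 · 3^2 · 7.
Divisors of 126: 1, 2, 3, 6, 7, 9, 14, 18, 21, 42, 63, 126.
Compute 29^d (mod 127) for the divisors d until we hit 1:
29^1 ≡ 29 (mod 127)
29^2 ≡ 79 (mod 127)
29^3 ≡ 5 (mod 127)
29^6 ≡ 25 (mod 127)
29^7 ≡ 90 (mod 127)
29^9 ≡ 125 (mod 127)
29^14 ≡ 99 (mod 127)
29^18 ≡ 4 (mod 127)
29^21 ≡ 20 (mod 127)
29^42 ≡ 19 (mod 127)
29^63 ≡ 126 (mod 127)
29^126 ≡ 1 (mod 127) ✓
The order of 29 is 126, so the subgroup it generates has 126 elements.
The index is φ(127) / ord(29) = 126 / 126 = 1.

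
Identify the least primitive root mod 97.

5

φ(97) = 97 − 1 = 96 = 2^5 · 3.
Test candidates g = 2, 3, … against the prime factors q ∈ {2, 3} of φ(97): g is a generator iff g^(96/q) ≢ 1 for every such q.
g = 2: 2^48 ≡ 1 — hits 1, so not a primitive root.
g = 3: 3^48 ≡ 1 — hits 1, so not a primitive root.
g = 4: 4^48 ≡ 1 — hits 1, so not a primitive root.
g = 5: 5^48 ≡ 96; 5^32 ≡ 35 — none is 1, so 5 is a primitive root.
Hence the least primitive root of 97 is 5.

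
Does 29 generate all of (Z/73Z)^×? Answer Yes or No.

Yes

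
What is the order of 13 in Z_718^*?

358

ord(13) | φ(718) = φ(2)·φ(359) = 1·358 = 358 = 2 · 179.
Divisors of 358: 1, 2, 179, 358.
Compute 13^d (mod 718) for the divisors d until we hit 1:
13^1 ≡ 13 (mod 718)
13^2 ≡ 169 (mod 718)
13^179 ≡ 717 (mod 718)
13^358 ≡ 1 (mod 718) ✓
The smallest such exponent is 358, so the order of 13 is 358.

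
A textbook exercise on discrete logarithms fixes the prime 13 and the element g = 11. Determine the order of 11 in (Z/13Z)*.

12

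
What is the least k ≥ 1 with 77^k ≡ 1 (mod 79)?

78

The order of 77 must divide φ(79) = 79 − 1 = 78 = 2 · 3 · 13.
Divisors of 78: 1, 2, 3, 6, 13, 26, 39, 78.
Check 77^d mod 79 for each divisor in increasing order:
77^1 ≡ 77
77^2 ≡ 4
77^3 ≡ 71
77^6 ≡ 64
77^13 ≡ 24
77^26 ≡ 23
77^39 ≡ 78
77^78 ≡ 1
Hence ord(77) = 78.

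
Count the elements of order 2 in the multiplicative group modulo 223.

1

φ(223) = 223 − 1 = 222 = 2 · 3 · 37.
Since (Z/223Z)^× is cyclic of order 222, the number of elements of order d is φ(d) when d | 222 and 0 otherwise.
2 | 222, and φ(2) = 2 − 1 = 1.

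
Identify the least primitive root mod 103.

φ(103) = 103 − 1 = 102 = 2 · 3 · 17.
g is a primitive root iff g^(102/q) ≢ 1 (mod 103) for each prime q ∈ {2, 3, 17}.
g = 2: 2^51 ≡ 1 — hits 1, so not a primitive root.
g = 3: 3^51 ≡ 102; 3^34 ≡ 1 — hits 1, so not a primitive root.
g = 4: 4^51 ≡ 1 — hits 1, so not a primitive root.
g = 5: 5^51 ≡ 102; 5^34 ≡ 56; 5^6 ≡ 72 — none is 1, so 5 is a primitive root.
Hence the least primitive root of 103 is 5.

5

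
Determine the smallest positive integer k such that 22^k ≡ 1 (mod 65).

12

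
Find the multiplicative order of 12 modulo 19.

6

The order of 12 must divide φ(19) = 19 − 1 = 18 = 2 · 3^2.
Divisors of 18: 1, 2, 3, 6, 9, 18.
Evaluate successive powers at the divisors of 18:
12^1 ≡ 12 (mod 19)
12^2 ≡ 11 (mod 19)
12^3 ≡ 18 (mod 19)
12^6 ≡ 1 (mod 19) ✓
Hence ord(12) = 6.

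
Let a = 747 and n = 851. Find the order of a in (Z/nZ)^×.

198

ord(747) | φ(851) = φ(23·37) = (23−1)·(37−1) = 22·36 = 792 = 2^3 · 3^2 · 11.
Divisors of 792: 1, 2, 3, 4, 6, 8, 9, 11, 12, 18, 22, 24, 33, 36, 44, 66, 72, 88, 99, 132, 198, 264, 396, 792.
Test each divisor d:
747^1 ≡ 747 (mod 851)
747^2 ≡ 604 (mod 851)
747^3 ≡ 158 (mod 851)
747^4 ≡ 588 (mod 851)
747^6 ≡ 285 (mod 851)
747^8 ≡ 238 (mod 851)
747^9 ≡ 778 (mod 851)
747^11 ≡ 160 (mod 851)
747^12 ≡ 380 (mod 851)
747^18 ≡ 223 (mod 851)
747^22 ≡ 70 (mod 851)
747^24 ≡ 581 (mod 851)
747^33 ≡ 137 (mod 851)
747^36 ≡ 371 (mod 851)
747^44 ≡ 645 (mod 851)
747^66 ≡ 47 (mod 851)
747^72 ≡ 630 (mod 851)
747^88 ≡ 737 (mod 851)
747^99 ≡ 482 (mod 851)
747^132 ≡ 507 (mod 851)
747^198 ≡ 1 (mod 851) ✓
Hence ord(747) = 198.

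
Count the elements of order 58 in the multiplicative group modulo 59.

28

φ(59) = 59 − 1 = 58 = 2 · 29.
In a cyclic group of order 58, there are φ(d) elements of order d for each divisor d of 58, and zero for non-divisors.
58 = 2 · 29 divides 58, and φ(58) = 28.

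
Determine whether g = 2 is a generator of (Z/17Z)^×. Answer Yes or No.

φ(17) = 17 − 1 = 16 = 2^4.
2 is a primitive root mod 17 iff 2^(φ(17)/q) ≢ 1 for every prime q | φ(17), i.e. q ∈ {2}.
2^8 ≡ 1 (mod 17)  [q = 2: ≡ 1 ✗]
2^8 ≡ 1 shows ord(2) | 8, strictly less than φ(17); not a primitive root.

No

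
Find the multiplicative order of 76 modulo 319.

28

Since 76 ∈ (Z/319Z)^×, its order divides φ(319) = φ(11·29) = (11−1)·(29−1) = 10·28 = 280 = 2^3 · 5 · 7.
Divisors of 280: 1, 2, 4, 5, 7, 8, 10, 14, 20, 28, 35, 40, 56, 70, 140, 280.
Compute 76^d (mod 319) for the divisors d until we hit 1:
76^1 ≡ 76 (mod 319)
76^2 ≡ 34 (mod 319)
76^4 ≡ 199 (mod 319)
76^5 ≡ 131 (mod 319)
76^7 ≡ 307 (mod 319)
76^8 ≡ 45 (mod 319)
76^10 ≡ 254 (mod 319)
76^14 ≡ 144 (mod 319)
76^20 ≡ 78 (mod 319)
76^28 ≡ 1 (mod 319) ✓
Hence ord(76) = 28.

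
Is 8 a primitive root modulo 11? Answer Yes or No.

Yes

φ(11) = 11 − 1 = 10 = 2 · 5.
It suffices to check that the order of 8 is not a proper divisor of 10: compute 8^(10/q) for q ∈ {2, 5}.
8^5 ≡ 10 (mod 11)  [q = 2: ≢ 1 ✓]
8^2 ≡ 9 (mod 11)  [q = 5: ≢ 1 ✓]
Every test exponent gives a nontrivial residue, hence 8 generates the full group.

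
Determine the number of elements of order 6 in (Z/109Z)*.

2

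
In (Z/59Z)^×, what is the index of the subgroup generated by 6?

1

Since 6 ∈ (Z/59Z)^×, its order divides φ(59) = 59 − 1 = 58 = 2 · 29.
Divisors of 58: 1, 2, 29, 58.
Check 6^d mod 59 for each divisor in increasing order:
6^1 ≡ 6
6^2 ≡ 36
6^29 ≡ 58
6^58 ≡ 1
Thus |⟨6⟩| = ord(6) = 58.
The index is φ(59) / ord(6) = 58 / 58 = 1.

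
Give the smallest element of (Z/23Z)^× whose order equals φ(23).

5

φ(23) = 23 − 1 = 22 = 2 · 11.
g is a primitive root iff g^(22/q) ≢ 1 (mod 23) for each prime q ∈ {2, 11}.
g = 2: 2^11 ≡ 1 — hits 1, so not a primitive root.
g = 3: 3^11 ≡ 1 — hits 1, so not a primitive root.
g = 4: 4^11 ≡ 1 — hits 1, so not a primitive root.
g = 5: 5^11 ≡ 22; 5^2 ≡ 2 — none is 1, so 5 is a primitive root.
Hence the least primitive root of 23 is 5.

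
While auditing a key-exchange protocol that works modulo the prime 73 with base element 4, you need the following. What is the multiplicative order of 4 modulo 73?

9

By Lagrange's theorem, ord_73(4) divides φ(73) = 73 − 1 = 72 = 2^3 · 3^2.
Divisors of 72: 1, 2, 3, 4, 6, 8, 9, 12, 18, 24, 36, 72.
Compute 4^d (mod 73) for the divisors d until we hit 1:
4^1 ≡ 4
4^2 ≡ 16
4^3 ≡ 64
4^4 ≡ 37
4^6 ≡ 8
4^8 ≡ 55
4^9 ≡ 1
Hence ord(4) = 9.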